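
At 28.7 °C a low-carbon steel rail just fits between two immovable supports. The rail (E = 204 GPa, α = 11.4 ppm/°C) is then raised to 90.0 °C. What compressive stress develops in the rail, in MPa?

143 MPa

ΔT = 61.30 K. Constrained thermal stress σ = E·α·ΔT = 204.0×10³ MPa × 11.4×10⁻⁶ × 61.30 = 143 MPa (compressive).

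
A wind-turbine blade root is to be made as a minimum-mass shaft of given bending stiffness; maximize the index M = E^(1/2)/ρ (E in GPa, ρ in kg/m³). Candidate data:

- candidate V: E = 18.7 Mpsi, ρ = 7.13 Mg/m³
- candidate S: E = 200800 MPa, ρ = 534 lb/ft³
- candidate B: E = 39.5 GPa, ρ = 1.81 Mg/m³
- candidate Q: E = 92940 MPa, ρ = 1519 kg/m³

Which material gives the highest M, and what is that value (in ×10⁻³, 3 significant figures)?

Convert each candidate to consistent units, then evaluate M:
  candidate V: E = 128.9 GPa, ρ = 7130 kg/m³
  candidate S: E = 200.8 GPa, ρ = 8554 kg/m³
  candidate B: E = 39.50 GPa, ρ = 1810 kg/m³
  candidate Q: E = 92.94 GPa, ρ = 1519 kg/m³
  candidate Q: M = 6.35×10⁻³
  candidate B: M = 3.47×10⁻³
  candidate S: M = 1.66×10⁻³
  candidate V: M = 1.59×10⁻³
Candidate Q has the largest M.

candidate Q, M = 6.35×10⁻³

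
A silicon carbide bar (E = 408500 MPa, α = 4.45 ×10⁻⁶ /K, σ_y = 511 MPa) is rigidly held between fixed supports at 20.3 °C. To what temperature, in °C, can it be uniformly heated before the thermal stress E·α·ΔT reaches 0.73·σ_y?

226 °C

E = 408500 MPa = 408.5 GPa.
E·α·ΔT = 373.0 MPa ⇒ ΔT = 373.0 / (408.5×10³ × 4.45×10⁻⁶) = 205.2 K.
T = 20.3 + 205.2 = 225.5 °C.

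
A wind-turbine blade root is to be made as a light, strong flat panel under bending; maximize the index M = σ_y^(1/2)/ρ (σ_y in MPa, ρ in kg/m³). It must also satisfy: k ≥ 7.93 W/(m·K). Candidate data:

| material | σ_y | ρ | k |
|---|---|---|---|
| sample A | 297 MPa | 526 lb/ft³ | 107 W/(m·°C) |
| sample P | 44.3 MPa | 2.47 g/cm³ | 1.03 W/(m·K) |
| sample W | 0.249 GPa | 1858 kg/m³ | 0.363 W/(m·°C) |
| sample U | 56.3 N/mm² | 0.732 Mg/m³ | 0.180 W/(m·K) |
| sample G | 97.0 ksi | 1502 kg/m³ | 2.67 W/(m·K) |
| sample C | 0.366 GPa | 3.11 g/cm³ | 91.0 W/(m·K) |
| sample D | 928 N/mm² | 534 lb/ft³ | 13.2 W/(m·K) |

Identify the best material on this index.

Screen on constraints: k ≥ 7.93 W/(m·K). Survivors: sample A, sample C, sample D.
In SI units:
  sample A: σ_y = 297.0 MPa, ρ = 8426 kg/m³
  sample C: σ_y = 366.0 MPa, ρ = 3110 kg/m³
  sample D: σ_y = 928.0 MPa, ρ = 8554 kg/m³
  sample C: M = 6.15×10⁻³
  sample D: M = 3.56×10⁻³
  sample A: M = 2.05×10⁻³
Sample C ranks first.

sample C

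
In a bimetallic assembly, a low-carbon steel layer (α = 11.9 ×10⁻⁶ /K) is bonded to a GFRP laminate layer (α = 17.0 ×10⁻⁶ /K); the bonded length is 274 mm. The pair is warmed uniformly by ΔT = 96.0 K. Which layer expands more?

GFRP laminate

α(low-carbon steel) = 11.9×10⁻⁶/K vs α(GFRP laminate) = 17.0×10⁻⁶/K.
Higher α expands more for the same ΔT: GFRP laminate.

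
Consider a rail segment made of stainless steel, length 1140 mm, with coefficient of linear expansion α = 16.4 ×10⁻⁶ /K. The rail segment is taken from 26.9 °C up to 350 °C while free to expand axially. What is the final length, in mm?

1146.0 mm

ΔT = 350 − 26.9 = 323.1 K.
ΔL = α·L₀·ΔT = 16.4×10⁻⁶ × 1140 mm × 323.1 K = 6.04 mm.
L = L₀ + ΔL = 1140 + 6.04 = 1146.0 mm.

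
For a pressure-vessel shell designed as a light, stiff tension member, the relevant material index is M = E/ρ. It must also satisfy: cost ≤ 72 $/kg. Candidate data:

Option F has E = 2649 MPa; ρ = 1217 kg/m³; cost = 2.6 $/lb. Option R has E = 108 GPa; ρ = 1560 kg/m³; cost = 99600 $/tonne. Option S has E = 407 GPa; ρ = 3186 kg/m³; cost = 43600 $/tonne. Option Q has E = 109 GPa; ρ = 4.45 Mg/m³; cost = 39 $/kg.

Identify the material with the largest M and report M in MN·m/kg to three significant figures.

option S, M = 128 MN·m/kg

Screen on constraints: cost ≤ 72 $/kg. Survivors: option F, option S, option Q.
After converting to SI:
  option F: E = 2.649 GPa, ρ = 1217 kg/m³
  option S: E = 407.0 GPa, ρ = 3186 kg/m³
  option Q: E = 109.0 GPa, ρ = 4450 kg/m³
  option S: M = 128 MN·m/kg
  option Q: M = 24.5 MN·m/kg
  option F: M = 2.18 MN·m/kg
Option S has the largest M.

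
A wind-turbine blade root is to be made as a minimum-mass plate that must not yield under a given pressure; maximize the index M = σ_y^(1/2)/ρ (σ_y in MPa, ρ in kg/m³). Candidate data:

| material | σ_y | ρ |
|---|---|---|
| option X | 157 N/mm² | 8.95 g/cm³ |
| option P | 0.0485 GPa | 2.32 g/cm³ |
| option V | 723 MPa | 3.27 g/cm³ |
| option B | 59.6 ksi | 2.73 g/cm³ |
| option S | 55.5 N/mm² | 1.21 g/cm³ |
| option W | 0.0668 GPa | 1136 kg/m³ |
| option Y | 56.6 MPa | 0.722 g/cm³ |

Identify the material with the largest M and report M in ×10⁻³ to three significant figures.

Normalizing units and computing the index:
  option X: σ_y = 157.0 MPa, ρ = 8950 kg/m³
  option P: σ_y = 48.50 MPa, ρ = 2320 kg/m³
  option V: σ_y = 723.0 MPa, ρ = 3270 kg/m³
  option B: σ_y = 410.9 MPa, ρ = 2730 kg/m³
  option S: σ_y = 55.50 MPa, ρ = 1210 kg/m³
  option W: σ_y = 66.80 MPa, ρ = 1136 kg/m³
  option Y: σ_y = 56.60 MPa, ρ = 722.0 kg/m³
  option Y: M = 10.4×10⁻³
  option V: M = 8.22×10⁻³
  option B: M = 7.43×10⁻³
  option W: M = 7.19×10⁻³
  option S: M = 6.16×10⁻³
  option P: M = 3.00×10⁻³
  option X: M = 1.40×10⁻³
Option Y has the largest M.

option Y, M = 10.4×10⁻³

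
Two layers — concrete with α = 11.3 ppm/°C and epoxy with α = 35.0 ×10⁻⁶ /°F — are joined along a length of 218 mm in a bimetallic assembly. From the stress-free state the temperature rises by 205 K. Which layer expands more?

epoxy

epoxy: α = 35.0×10⁻⁶/°F × 9/5 = 63.0×10⁻⁶/K.
α(concrete) = 11.3×10⁻⁶/K vs α(epoxy) = 63.0×10⁻⁶/K.
Higher α expands more for the same ΔT: epoxy.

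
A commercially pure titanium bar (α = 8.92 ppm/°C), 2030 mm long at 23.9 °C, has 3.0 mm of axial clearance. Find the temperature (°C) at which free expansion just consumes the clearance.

α·L₀·ΔT = 3.0 mm ⇒ ΔT = 3.0 / (8.92×10⁻⁶ × 2030.0) = 165.7 K.
T = 23.9 + 165.7 = 189.6 °C.

190 °C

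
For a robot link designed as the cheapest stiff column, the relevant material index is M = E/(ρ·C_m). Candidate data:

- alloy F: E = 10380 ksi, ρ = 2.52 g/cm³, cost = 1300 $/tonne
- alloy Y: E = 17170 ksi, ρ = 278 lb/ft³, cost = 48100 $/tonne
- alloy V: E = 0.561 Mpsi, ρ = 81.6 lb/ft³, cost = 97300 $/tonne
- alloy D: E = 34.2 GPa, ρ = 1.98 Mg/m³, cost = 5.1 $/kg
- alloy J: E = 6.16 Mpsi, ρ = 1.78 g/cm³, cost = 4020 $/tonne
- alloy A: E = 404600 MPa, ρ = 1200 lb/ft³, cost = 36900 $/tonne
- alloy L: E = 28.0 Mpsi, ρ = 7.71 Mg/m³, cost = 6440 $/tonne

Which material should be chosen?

alloy F

In SI units:
  alloy F: E = 71.57 GPa, ρ = 2520 kg/m³, cost = 1.300 $/kg
  alloy Y: E = 118.4 GPa, ρ = 4453 kg/m³, cost = 48.10 $/kg
  alloy V: E = 3.868 GPa, ρ = 1307 kg/m³, cost = 97.30 $/kg
  alloy D: E = 34.20 GPa, ρ = 1980 kg/m³, cost = 5.100 $/kg
  alloy J: E = 42.47 GPa, ρ = 1780 kg/m³, cost = 4.020 $/kg
  alloy A: E = 404.6 GPa, ρ = 19220 kg/m³, cost = 36.90 $/kg
  alloy L: E = 193.1 GPa, ρ = 7710 kg/m³, cost = 6.440 $/kg
  alloy F: M = 21.8 MN·m per $
  alloy J: M = 5.94 MN·m per $
  alloy L: M = 3.89 MN·m per $
  alloy D: M = 3.39 MN·m per $
  alloy A: M = 0.570 MN·m per $
  alloy Y: M = 0.553 MN·m per $
  alloy V: M = 0.0304 MN·m per $
Highest index: alloy F.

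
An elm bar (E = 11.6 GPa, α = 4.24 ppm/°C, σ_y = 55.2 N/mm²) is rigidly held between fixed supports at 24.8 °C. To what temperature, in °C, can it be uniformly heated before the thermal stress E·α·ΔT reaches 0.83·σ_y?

956 °C

σ_y = 55.2 N/mm² = 55.20 MPa.
E·α·ΔT = 45.82 MPa ⇒ ΔT = 45.82 / (11.60×10³ × 4.24×10⁻⁶) = 931.5 K.
T = 24.8 + 931.5 = 956.3 °C.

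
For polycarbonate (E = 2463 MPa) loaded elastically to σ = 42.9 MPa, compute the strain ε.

E = 2463 MPa = 2.463 GPa = 2463 MPa.
ε = σ/E = 42.9 / 2463 = 0.0174.

0.0174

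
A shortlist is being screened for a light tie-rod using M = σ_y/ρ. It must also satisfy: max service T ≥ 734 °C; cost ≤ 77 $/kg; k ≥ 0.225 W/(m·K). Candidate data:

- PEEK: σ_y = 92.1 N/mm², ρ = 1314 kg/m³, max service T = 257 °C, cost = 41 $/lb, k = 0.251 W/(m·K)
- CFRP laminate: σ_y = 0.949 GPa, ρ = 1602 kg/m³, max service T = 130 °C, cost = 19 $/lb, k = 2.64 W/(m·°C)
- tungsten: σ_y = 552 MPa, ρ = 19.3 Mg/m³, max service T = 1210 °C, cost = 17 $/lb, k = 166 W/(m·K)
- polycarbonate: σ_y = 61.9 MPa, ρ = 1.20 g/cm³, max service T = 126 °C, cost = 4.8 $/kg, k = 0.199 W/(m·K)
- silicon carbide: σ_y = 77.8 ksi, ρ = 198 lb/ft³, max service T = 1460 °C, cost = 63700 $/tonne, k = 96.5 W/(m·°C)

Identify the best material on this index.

silicon carbide

Screen on constraints: max service T ≥ 734 °C; cost ≤ 77 $/kg; k ≥ 0.225 W/(m·K). Survivors: tungsten, silicon carbide.
Convert each candidate to consistent units, then evaluate M:
  tungsten: σ_y = 552.0 MPa, ρ = 19300 kg/m³
  silicon carbide: σ_y = 536.4 MPa, ρ = 3172 kg/m³
  silicon carbide: M = 169 kN·m/kg
  tungsten: M = 28.6 kN·m/kg
Silicon carbide ranks first.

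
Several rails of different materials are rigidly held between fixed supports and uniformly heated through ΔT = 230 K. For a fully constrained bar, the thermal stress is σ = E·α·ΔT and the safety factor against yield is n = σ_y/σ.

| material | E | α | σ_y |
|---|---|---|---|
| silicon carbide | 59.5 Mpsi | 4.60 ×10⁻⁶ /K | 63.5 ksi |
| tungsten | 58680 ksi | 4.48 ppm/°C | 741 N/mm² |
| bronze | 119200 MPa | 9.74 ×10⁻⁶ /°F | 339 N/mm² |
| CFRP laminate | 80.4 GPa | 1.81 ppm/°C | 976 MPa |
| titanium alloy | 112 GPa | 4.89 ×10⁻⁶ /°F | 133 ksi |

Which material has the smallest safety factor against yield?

Converting E to GPa, α to ×10⁻⁶/K, σ_y to MPa, then σ and n for each:
  silicon carbide: E = 410.2, α = 4.60, σ_y = 437.8 → σ = 434 MPa, n = 1.01
  tungsten: E = 404.6, α = 4.48, σ_y = 741.0 → σ = 417 MPa, n = 1.78
  bronze: E = 119.2, α = 17.5, σ_y = 339.0 → σ = 481 MPa, n = 0.705
  CFRP laminate: E = 80.40, α = 1.81, σ_y = 976.0 → σ = 33.5 MPa, n = 29.2
  titanium alloy: E = 112.0, α = 8.80, σ_y = 917.0 → σ = 227 MPa, n = 4.04
Bronze has the lowest safety factor, n = 0.705.

bronze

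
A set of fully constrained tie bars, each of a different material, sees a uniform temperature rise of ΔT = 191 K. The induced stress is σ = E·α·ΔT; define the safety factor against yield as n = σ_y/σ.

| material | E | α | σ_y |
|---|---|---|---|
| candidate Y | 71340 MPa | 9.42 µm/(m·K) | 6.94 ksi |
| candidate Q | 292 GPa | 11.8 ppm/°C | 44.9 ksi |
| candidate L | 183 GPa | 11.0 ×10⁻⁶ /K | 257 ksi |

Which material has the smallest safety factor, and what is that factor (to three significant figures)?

candidate Y, n = 0.373

With everything in SI (GPa, ×10⁻⁶/K, MPa):
  candidate Y: E = 71.34, α = 9.42, σ_y = 47.85 → σ = 128 MPa, n = 0.373
  candidate Q: E = 292.0, α = 11.8, σ_y = 309.6 → σ = 658 MPa, n = 0.470
  candidate L: E = 183.0, α = 11.0, σ_y = 1772 → σ = 384 MPa, n = 4.61
Smallest n: candidate Y with n = 0.373.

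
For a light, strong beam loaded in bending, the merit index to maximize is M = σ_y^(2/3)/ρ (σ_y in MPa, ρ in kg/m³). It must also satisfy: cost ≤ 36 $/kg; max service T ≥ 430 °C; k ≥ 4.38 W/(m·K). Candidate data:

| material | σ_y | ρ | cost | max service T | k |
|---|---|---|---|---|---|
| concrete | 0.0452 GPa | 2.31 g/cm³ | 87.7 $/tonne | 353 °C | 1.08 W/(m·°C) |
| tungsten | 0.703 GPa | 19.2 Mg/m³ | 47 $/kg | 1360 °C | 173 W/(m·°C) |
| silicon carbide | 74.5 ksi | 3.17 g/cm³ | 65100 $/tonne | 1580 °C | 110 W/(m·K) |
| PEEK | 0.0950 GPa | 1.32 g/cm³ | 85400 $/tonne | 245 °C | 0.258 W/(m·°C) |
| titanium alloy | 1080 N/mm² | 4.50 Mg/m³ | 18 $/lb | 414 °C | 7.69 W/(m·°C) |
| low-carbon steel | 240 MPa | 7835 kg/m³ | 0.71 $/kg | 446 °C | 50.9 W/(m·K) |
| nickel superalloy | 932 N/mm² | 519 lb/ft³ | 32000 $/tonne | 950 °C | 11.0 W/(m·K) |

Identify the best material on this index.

Screen on constraints: cost ≤ 36 $/kg; max service T ≥ 430 °C; k ≥ 4.38 W/(m·K). Survivors: low-carbon steel, nickel superalloy.
Normalizing units and computing the index:
  low-carbon steel: σ_y = 240.0 MPa, ρ = 7835 kg/m³
  nickel superalloy: σ_y = 932.0 MPa, ρ = 8314 kg/m³
  nickel superalloy: M = 11.5×10⁻³
  low-carbon steel: M = 4.93×10⁻³
The maximum is for nickel superalloy.

nickel superalloy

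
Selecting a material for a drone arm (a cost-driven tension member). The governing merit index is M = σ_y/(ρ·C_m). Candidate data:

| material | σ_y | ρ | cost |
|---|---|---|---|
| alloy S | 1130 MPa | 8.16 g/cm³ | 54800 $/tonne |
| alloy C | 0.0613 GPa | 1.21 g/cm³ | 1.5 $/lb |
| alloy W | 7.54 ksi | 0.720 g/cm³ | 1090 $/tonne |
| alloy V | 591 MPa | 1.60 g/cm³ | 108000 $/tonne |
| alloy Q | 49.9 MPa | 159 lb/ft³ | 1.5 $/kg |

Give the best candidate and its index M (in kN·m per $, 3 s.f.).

alloy W, M = 66.2 kN·m per $

Convert each candidate to consistent units, then evaluate M:
  alloy S: σ_y = 1130 MPa, ρ = 8160 kg/m³, cost = 54.80 $/kg
  alloy C: σ_y = 61.30 MPa, ρ = 1210 kg/m³, cost = 3.307 $/kg
  alloy W: σ_y = 51.99 MPa, ρ = 720.0 kg/m³, cost = 1.090 $/kg
  alloy V: σ_y = 591.0 MPa, ρ = 1600 kg/m³, cost = 108.0 $/kg
  alloy Q: σ_y = 49.90 MPa, ρ = 2547 kg/m³, cost = 1.500 $/kg
  alloy W: M = 66.2 kN·m per $
  alloy C: M = 15.3 kN·m per $
  alloy Q: M = 13.1 kN·m per $
  alloy V: M = 3.42 kN·m per $
  alloy S: M = 2.53 kN·m per $
Alloy W ranks first.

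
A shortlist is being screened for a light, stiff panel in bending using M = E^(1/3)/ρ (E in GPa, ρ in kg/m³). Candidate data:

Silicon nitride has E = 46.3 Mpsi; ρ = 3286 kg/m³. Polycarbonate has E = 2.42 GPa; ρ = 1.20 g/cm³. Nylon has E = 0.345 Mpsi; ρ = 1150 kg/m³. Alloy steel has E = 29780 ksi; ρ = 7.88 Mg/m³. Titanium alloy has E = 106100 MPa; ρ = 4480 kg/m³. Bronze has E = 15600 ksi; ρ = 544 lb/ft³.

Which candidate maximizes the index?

Convert each candidate to consistent units, then evaluate M:
  silicon nitride: E = 319.2 GPa, ρ = 3286 kg/m³
  polycarbonate: E = 2.420 GPa, ρ = 1200 kg/m³
  nylon: E = 2.379 GPa, ρ = 1150 kg/m³
  alloy steel: E = 205.3 GPa, ρ = 7880 kg/m³
  titanium alloy: E = 106.1 GPa, ρ = 4480 kg/m³
  bronze: E = 107.6 GPa, ρ = 8714 kg/m³
  silicon nitride: M = 2.08×10⁻³
  nylon: M = 1.16×10⁻³
  polycarbonate: M = 1.12×10⁻³
  titanium alloy: M = 1.06×10⁻³
  alloy steel: M = 0.749×10⁻³
  bronze: M = 0.546×10⁻³
The maximum is for silicon nitride.

silicon nitride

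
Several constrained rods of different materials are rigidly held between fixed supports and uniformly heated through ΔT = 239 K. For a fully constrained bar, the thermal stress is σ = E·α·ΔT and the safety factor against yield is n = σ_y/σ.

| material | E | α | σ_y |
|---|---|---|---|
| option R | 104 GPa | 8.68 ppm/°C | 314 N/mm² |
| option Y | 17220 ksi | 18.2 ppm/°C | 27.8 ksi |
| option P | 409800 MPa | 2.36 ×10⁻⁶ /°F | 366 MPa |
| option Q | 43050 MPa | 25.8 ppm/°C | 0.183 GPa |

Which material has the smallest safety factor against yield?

Per material, after unit conversion:
  option R: E = 104.0, α = 8.68, σ_y = 314.0 → σ = 216 MPa, n = 1.46
  option Y: E = 118.7, α = 18.2, σ_y = 191.7 → σ = 516 MPa, n = 0.371
  option P: E = 409.8, α = 4.25, σ_y = 366.0 → σ = 416 MPa, n = 0.880
  option Q: E = 43.05, α = 25.8, σ_y = 183.0 → σ = 265 MPa, n = 0.689
The minimum is option Y at n = 0.371.

option Y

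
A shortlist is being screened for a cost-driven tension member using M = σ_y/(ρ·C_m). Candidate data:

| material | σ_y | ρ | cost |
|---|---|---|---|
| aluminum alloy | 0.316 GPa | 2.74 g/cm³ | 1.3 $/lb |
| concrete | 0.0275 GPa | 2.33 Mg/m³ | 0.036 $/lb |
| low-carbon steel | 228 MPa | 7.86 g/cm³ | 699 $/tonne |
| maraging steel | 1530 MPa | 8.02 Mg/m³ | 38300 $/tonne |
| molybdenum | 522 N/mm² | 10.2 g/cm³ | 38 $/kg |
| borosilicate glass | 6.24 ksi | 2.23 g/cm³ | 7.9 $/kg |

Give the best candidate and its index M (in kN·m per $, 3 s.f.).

After converting to SI:
  aluminum alloy: σ_y = 316.0 MPa, ρ = 2740 kg/m³, cost = 2.866 $/kg
  concrete: σ_y = 27.50 MPa, ρ = 2330 kg/m³, cost = 0.07937 $/kg
  low-carbon steel: σ_y = 228.0 MPa, ρ = 7860 kg/m³, cost = 0.6990 $/kg
  maraging steel: σ_y = 1530 MPa, ρ = 8020 kg/m³, cost = 38.30 $/kg
  molybdenum: σ_y = 522.0 MPa, ρ = 10200 kg/m³, cost = 38.00 $/kg
  borosilicate glass: σ_y = 43.02 MPa, ρ = 2230 kg/m³, cost = 7.900 $/kg
  concrete: M = 149 kN·m per $
  low-carbon steel: M = 41.5 kN·m per $
  aluminum alloy: M = 40.2 kN·m per $
  maraging steel: M = 4.98 kN·m per $
  borosilicate glass: M = 2.44 kN·m per $
  molybdenum: M = 1.35 kN·m per $
Highest index: concrete.

concrete, M = 149 kN·m per $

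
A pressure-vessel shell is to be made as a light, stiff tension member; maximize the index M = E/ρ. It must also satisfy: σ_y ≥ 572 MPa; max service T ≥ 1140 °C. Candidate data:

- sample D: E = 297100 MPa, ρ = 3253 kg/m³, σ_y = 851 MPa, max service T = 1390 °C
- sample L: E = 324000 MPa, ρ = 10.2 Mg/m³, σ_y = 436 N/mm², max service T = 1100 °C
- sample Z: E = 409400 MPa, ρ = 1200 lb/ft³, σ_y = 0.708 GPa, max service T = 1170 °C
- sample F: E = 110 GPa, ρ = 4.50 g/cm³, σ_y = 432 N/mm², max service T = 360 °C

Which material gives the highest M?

Screen on constraints: σ_y ≥ 572 MPa; max service T ≥ 1140 °C. Survivors: sample D, sample Z.
Normalizing units and computing the index:
  sample D: E = 297.1 GPa, ρ = 3253 kg/m³
  sample Z: E = 409.4 GPa, ρ = 19220 kg/m³
  sample D: M = 91.3 MN·m/kg
  sample Z: M = 21.3 MN·m/kg
The maximum is for sample D.

sample D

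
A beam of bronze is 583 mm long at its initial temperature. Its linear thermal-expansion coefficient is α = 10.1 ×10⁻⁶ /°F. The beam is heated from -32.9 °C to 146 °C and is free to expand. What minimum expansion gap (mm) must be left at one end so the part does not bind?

1.90 mm

Convert α: 10.1×10⁻⁶/°F × (9/5) = 18.2×10⁻⁶/K.
ΔT = 146 − (-32.9) = 178.9 K.
ΔL = α·L₀·ΔT = 18.2×10⁻⁶ × 583 mm × 178.9 K = 1.90 mm.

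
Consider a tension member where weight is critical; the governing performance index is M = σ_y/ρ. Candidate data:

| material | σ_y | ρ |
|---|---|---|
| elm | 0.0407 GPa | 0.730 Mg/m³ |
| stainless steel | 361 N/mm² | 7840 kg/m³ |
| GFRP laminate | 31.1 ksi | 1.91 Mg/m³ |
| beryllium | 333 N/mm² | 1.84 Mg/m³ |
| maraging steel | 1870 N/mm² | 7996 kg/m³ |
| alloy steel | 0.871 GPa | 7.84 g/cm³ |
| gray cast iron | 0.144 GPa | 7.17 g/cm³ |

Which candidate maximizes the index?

After converting to SI:
  elm: σ_y = 40.70 MPa, ρ = 730.0 kg/m³
  stainless steel: σ_y = 361.0 MPa, ρ = 7840 kg/m³
  GFRP laminate: σ_y = 214.4 MPa, ρ = 1910 kg/m³
  beryllium: σ_y = 333.0 MPa, ρ = 1840 kg/m³
  maraging steel: σ_y = 1870 MPa, ρ = 7996 kg/m³
  alloy steel: σ_y = 871.0 MPa, ρ = 7840 kg/m³
  gray cast iron: σ_y = 144.0 MPa, ρ = 7170 kg/m³
  maraging steel: M = 234 kN·m/kg
  beryllium: M = 181 kN·m/kg
  GFRP laminate: M = 112 kN·m/kg
  alloy steel: M = 111 kN·m/kg
  elm: M = 55.8 kN·m/kg
  stainless steel: M = 46.0 kN·m/kg
  gray cast iron: M = 20.1 kN·m/kg
Maraging steel ranks first.

maraging steel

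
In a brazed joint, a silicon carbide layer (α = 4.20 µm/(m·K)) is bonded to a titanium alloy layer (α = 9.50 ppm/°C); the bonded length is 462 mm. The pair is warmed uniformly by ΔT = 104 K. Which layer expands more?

α(silicon carbide) = 4.20×10⁻⁶/K vs α(titanium alloy) = 9.50×10⁻⁶/K.
Higher α expands more for the same ΔT: titanium alloy.

titanium alloy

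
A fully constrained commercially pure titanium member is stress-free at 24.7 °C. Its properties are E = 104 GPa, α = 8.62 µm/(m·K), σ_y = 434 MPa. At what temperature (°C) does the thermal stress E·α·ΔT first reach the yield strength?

509 °C

E·α·ΔT = 434.0 MPa ⇒ ΔT = 434.0 / (104.0×10³ × 8.62×10⁻⁶) = 484.1 K.
T = 24.7 + 484.1 = 508.8 °C.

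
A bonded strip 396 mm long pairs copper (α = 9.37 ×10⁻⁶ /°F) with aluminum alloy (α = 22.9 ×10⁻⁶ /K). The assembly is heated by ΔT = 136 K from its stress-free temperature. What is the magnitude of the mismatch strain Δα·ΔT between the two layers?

8.21×10⁻⁴

copper: α = 9.37×10⁻⁶/°F × 9/5 = 16.9×10⁻⁶/K.
Δα = |16.9 − 22.9|×10⁻⁶/K = 6.03×10⁻⁶/K.
Mismatch strain = Δα·ΔT = 6.03×10⁻⁶ × 136.0 = 8.21×10⁻⁴.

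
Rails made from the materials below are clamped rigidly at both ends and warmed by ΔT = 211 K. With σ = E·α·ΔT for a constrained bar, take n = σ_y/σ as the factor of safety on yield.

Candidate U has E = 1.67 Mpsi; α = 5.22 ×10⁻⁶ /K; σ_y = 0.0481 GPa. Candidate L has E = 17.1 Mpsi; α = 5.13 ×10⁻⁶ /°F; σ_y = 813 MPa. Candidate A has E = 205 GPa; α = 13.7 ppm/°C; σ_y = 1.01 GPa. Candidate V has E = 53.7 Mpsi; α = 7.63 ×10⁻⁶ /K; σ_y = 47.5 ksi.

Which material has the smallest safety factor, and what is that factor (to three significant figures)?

candidate V, n = 0.549

Per material, after unit conversion:
  candidate U: E = 11.51, α = 5.22, σ_y = 48.10 → σ = 12.7 MPa, n = 3.79
  candidate L: E = 117.9, α = 9.23, σ_y = 813.0 → σ = 230 MPa, n = 3.54
  candidate A: E = 205.0, α = 13.7, σ_y = 1010 → σ = 593 MPa, n = 1.70
  candidate V: E = 370.2, α = 7.63, σ_y = 327.5 → σ = 596 MPa, n = 0.549
Smallest n: candidate V with n = 0.549.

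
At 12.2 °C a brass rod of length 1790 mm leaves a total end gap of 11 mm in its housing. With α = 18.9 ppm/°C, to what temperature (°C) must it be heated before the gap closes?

α·L₀·ΔT = 11.0 mm ⇒ ΔT = 11.0 / (18.9×10⁻⁶ × 1790.0) = 325.1 K.
T = 12.2 + 325.1 = 337.3 °C.

337 °C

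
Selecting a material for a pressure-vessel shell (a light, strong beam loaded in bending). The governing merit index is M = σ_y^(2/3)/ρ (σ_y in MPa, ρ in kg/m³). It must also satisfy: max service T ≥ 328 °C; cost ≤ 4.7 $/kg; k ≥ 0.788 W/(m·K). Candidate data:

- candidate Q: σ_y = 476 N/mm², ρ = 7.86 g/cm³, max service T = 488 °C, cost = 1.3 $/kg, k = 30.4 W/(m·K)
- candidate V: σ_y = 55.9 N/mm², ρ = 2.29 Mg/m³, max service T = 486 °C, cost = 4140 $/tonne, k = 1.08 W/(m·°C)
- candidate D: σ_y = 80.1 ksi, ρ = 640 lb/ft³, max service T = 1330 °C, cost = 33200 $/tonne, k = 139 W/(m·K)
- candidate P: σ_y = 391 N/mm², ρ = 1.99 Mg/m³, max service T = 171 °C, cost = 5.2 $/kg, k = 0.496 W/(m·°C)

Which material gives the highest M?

Screen on constraints: max service T ≥ 328 °C; cost ≤ 4.7 $/kg; k ≥ 0.788 W/(m·K). Survivors: candidate Q, candidate V.
In SI units:
  candidate Q: σ_y = 476.0 MPa, ρ = 7860 kg/m³
  candidate V: σ_y = 55.90 MPa, ρ = 2290 kg/m³
  candidate Q: M = 7.76×10⁻³
  candidate V: M = 6.38×10⁻³
Candidate Q ranks first.

candidate Q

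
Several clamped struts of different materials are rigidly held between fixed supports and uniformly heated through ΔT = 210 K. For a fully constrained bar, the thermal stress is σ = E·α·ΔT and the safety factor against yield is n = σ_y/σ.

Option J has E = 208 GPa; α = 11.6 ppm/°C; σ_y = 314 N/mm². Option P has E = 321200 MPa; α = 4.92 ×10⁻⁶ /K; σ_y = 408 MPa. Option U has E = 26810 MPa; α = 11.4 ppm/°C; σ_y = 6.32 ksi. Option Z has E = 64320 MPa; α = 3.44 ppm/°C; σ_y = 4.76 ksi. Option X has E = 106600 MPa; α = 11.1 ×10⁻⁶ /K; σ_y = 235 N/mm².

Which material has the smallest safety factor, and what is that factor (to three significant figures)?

option J, n = 0.620

Per material, after unit conversion:
  option J: E = 208.0, α = 11.6, σ_y = 314.0 → σ = 507 MPa, n = 0.620
  option P: E = 321.2, α = 4.92, σ_y = 408.0 → σ = 332 MPa, n = 1.23
  option U: E = 26.81, α = 11.4, σ_y = 43.57 → σ = 64.2 MPa, n = 0.679
  option Z: E = 64.32, α = 3.44, σ_y = 32.82 → σ = 46.5 MPa, n = 0.706
  option X: E = 106.6, α = 11.1, σ_y = 235.0 → σ = 248 MPa, n = 0.946
Smallest n: option J with n = 0.620.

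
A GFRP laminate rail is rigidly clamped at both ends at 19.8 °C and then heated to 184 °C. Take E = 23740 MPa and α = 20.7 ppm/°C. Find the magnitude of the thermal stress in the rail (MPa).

80.7 MPa

E = 23740 MPa = 23.74 GPa.
ΔT = 164.2 K. Constrained thermal stress σ = E·α·ΔT = 23.74×10³ MPa × 20.7×10⁻⁶ × 164.2 = 80.7 MPa (compressive).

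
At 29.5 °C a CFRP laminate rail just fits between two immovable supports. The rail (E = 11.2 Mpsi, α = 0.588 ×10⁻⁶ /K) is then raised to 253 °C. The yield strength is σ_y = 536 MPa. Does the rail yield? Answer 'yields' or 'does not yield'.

E = 11.2 Mpsi = 77.22 GPa.
ΔT = 223.5 K. Constrained thermal stress σ = E·α·ΔT = 77.22×10³ MPa × 0.588×10⁻⁶ × 223.5 = 10.1 MPa (compressive).
Compare to σ_y = 536 MPa: σ < σ_y, so it does not yield.

does not yield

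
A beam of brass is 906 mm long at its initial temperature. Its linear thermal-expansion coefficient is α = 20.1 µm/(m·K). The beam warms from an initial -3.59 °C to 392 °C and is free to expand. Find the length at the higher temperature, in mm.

ΔT = 392 − (-3.59) = 395.6 K.
ΔL = α·L₀·ΔT = 20.1×10⁻⁶ × 906 mm × 395.6 K = 7.20 mm.
L = L₀ + ΔL = 906 + 7.20 = 913.20 mm.

913.20 mm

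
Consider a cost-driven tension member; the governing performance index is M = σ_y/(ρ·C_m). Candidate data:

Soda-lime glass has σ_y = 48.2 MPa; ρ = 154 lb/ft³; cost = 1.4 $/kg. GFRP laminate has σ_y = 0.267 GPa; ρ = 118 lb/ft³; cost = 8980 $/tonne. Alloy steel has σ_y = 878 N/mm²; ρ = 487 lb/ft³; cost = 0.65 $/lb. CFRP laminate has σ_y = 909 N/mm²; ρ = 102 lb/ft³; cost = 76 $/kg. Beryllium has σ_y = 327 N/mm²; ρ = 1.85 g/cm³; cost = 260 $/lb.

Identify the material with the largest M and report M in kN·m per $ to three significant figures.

alloy steel, M = 78.5 kN·m per $

Normalizing units and computing the index:
  soda-lime glass: σ_y = 48.20 MPa, ρ = 2467 kg/m³, cost = 1.400 $/kg
  GFRP laminate: σ_y = 267.0 MPa, ρ = 1890 kg/m³, cost = 8.980 $/kg
  alloy steel: σ_y = 878.0 MPa, ρ = 7801 kg/m³, cost = 1.433 $/kg
  CFRP laminate: σ_y = 909.0 MPa, ρ = 1634 kg/m³, cost = 76.00 $/kg
  beryllium: σ_y = 327.0 MPa, ρ = 1850 kg/m³, cost = 573.2 $/kg
  alloy steel: M = 78.5 kN·m per $
  GFRP laminate: M = 15.7 kN·m per $
  soda-lime glass: M = 14.0 kN·m per $
  CFRP laminate: M = 7.32 kN·m per $
  beryllium: M = 0.308 kN·m per $
Alloy steel has the largest M.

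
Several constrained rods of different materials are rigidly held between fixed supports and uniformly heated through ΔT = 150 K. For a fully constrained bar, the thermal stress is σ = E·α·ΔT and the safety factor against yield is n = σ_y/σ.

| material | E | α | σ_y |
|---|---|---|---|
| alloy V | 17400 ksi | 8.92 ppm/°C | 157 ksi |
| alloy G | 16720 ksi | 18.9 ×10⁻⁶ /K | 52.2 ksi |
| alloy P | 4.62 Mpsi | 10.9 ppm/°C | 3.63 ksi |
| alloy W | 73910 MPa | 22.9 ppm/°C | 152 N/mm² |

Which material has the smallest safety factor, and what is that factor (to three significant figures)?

alloy P, n = 0.481

Per material, after unit conversion:
  alloy V: E = 120.0, α = 8.92, σ_y = 1082 → σ = 161 MPa, n = 6.74
  alloy G: E = 115.3, α = 18.9, σ_y = 359.9 → σ = 327 MPa, n = 1.10
  alloy P: E = 31.85, α = 10.9, σ_y = 25.03 → σ = 52.1 MPa, n = 0.481
  alloy W: E = 73.91, α = 22.9, σ_y = 152.0 → σ = 254 MPa, n = 0.599
Smallest n: alloy P with n = 0.481.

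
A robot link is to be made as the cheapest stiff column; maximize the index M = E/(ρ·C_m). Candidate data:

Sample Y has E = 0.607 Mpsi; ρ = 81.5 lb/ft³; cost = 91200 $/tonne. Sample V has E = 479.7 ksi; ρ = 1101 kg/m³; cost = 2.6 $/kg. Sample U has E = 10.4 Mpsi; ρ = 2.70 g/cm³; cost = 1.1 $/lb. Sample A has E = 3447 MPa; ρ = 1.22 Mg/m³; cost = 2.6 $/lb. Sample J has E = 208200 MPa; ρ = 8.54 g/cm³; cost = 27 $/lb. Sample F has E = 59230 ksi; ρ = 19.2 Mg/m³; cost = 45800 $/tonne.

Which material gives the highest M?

Normalizing units and computing the index:
  sample Y: E = 4.185 GPa, ρ = 1306 kg/m³, cost = 91.20 $/kg
  sample V: E = 3.307 GPa, ρ = 1101 kg/m³, cost = 2.600 $/kg
  sample U: E = 71.71 GPa, ρ = 2700 kg/m³, cost = 2.425 $/kg
  sample A: E = 3.447 GPa, ρ = 1220 kg/m³, cost = 5.732 $/kg
  sample J: E = 208.2 GPa, ρ = 8540 kg/m³, cost = 59.52 $/kg
  sample F: E = 408.4 GPa, ρ = 19200 kg/m³, cost = 45.80 $/kg
  sample U: M = 11.0 MN·m per $
  sample V: M = 1.16 MN·m per $
  sample A: M = 0.493 MN·m per $
  sample F: M = 0.464 MN·m per $
  sample J: M = 0.410 MN·m per $
  sample Y: M = 0.0352 MN·m per $
Sample U ranks first.

sample U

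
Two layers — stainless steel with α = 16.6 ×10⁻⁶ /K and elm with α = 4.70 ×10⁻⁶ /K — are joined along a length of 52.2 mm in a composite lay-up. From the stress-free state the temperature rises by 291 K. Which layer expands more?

stainless steel

α(stainless steel) = 16.6×10⁻⁶/K vs α(elm) = 4.70×10⁻⁶/K.
Higher α expands more for the same ΔT: stainless steel.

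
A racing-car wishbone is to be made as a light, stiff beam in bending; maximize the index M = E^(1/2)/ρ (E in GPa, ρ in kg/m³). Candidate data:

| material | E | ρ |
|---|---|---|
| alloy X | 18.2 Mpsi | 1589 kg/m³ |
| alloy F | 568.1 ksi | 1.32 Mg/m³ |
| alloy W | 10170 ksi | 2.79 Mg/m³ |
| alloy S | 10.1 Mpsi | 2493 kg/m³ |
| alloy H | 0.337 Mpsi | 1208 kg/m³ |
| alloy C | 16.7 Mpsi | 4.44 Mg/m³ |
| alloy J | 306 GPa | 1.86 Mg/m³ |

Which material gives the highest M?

After converting to SI:
  alloy X: E = 125.5 GPa, ρ = 1589 kg/m³
  alloy F: E = 3.917 GPa, ρ = 1320 kg/m³
  alloy W: E = 70.12 GPa, ρ = 2790 kg/m³
  alloy S: E = 69.64 GPa, ρ = 2493 kg/m³
  alloy H: E = 2.324 GPa, ρ = 1208 kg/m³
  alloy C: E = 115.1 GPa, ρ = 4440 kg/m³
  alloy J: E = 306.0 GPa, ρ = 1860 kg/m³
  alloy J: M = 9.40×10⁻³
  alloy X: M = 7.05×10⁻³
  alloy S: M = 3.35×10⁻³
  alloy W: M = 3.00×10⁻³
  alloy C: M = 2.42×10⁻³
  alloy F: M = 1.50×10⁻³
  alloy H: M = 1.26×10⁻³
The maximum is for alloy J.

alloy J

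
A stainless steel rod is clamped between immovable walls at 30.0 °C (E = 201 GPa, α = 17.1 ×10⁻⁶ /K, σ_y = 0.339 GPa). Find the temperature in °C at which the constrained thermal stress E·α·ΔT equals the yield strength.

129 °C

σ_y = 0.339 GPa = 339.0 MPa.
E·α·ΔT = 339.0 MPa ⇒ ΔT = 339.0 / (201.0×10³ × 17.1×10⁻⁶) = 98.63 K.
T = 30.0 + 98.63 = 128.6 °C.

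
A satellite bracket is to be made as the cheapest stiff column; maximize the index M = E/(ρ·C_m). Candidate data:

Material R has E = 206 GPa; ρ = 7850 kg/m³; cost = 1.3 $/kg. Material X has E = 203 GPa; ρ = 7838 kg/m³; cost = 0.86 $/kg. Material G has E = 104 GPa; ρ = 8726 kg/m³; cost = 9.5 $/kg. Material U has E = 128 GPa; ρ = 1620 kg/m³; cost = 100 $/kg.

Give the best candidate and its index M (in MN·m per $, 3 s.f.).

material X, M = 30.1 MN·m per $

Computing M directly (units already consistent):
  material X: M = 30.1 MN·m per $
  material R: M = 20.2 MN·m per $
  material G: M = 1.25 MN·m per $
  material U: M = 0.790 MN·m per $
Material X ranks first.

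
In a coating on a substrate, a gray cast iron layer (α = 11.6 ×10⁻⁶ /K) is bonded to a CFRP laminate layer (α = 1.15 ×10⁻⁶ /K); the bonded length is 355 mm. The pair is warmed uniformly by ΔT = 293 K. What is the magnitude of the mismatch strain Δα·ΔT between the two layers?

3.06×10⁻³

Δα = |11.6 − 1.15|×10⁻⁶/K = 10.4×10⁻⁶/K.
Mismatch strain = Δα·ΔT = 10.4×10⁻⁶ × 293.0 = 3.06×10⁻³.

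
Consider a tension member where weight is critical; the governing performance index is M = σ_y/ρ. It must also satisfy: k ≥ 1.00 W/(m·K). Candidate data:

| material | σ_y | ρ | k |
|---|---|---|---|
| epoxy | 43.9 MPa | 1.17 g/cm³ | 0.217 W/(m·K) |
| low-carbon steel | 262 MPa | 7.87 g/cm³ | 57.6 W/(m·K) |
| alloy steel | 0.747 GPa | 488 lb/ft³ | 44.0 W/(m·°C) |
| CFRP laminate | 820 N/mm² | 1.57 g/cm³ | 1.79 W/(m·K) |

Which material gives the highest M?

Screen on constraints: k ≥ 1.00 W/(m·K). Survivors: low-carbon steel, alloy steel, CFRP laminate.
In SI units:
  low-carbon steel: σ_y = 262.0 MPa, ρ = 7870 kg/m³
  alloy steel: σ_y = 747.0 MPa, ρ = 7817 kg/m³
  CFRP laminate: σ_y = 820.0 MPa, ρ = 1570 kg/m³
  CFRP laminate: M = 522 kN·m/kg
  alloy steel: M = 95.6 kN·m/kg
  low-carbon steel: M = 33.3 kN·m/kg
Highest index: CFRP laminate.

CFRP laminate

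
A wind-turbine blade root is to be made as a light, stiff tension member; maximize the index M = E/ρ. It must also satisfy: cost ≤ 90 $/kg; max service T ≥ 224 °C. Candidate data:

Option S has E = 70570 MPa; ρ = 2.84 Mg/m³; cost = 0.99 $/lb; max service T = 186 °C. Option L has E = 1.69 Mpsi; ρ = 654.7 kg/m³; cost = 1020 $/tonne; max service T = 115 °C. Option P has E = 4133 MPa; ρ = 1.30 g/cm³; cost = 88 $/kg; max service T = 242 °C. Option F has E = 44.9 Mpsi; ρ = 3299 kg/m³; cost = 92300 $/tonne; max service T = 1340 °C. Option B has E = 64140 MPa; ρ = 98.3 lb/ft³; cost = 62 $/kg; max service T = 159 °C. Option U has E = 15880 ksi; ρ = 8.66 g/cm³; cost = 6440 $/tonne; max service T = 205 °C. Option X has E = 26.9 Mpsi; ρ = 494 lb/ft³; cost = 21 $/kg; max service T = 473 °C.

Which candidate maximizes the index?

Screen on constraints: cost ≤ 90 $/kg; max service T ≥ 224 °C. Survivors: option P, option X.
Putting every candidate on a common basis:
  option P: E = 4.133 GPa, ρ = 1300 kg/m³
  option X: E = 185.5 GPa, ρ = 7913 kg/m³
  option X: M = 23.4 MN·m/kg
  option P: M = 3.18 MN·m/kg
Option X has the largest M.

option X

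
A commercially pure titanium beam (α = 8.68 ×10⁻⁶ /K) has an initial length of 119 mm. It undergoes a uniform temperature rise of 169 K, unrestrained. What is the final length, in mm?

ΔL = α·L₀·ΔT = 8.68×10⁻⁶ × 119 mm × 169.0 K = 0.175 mm.
L = L₀ + ΔL = 119 + 0.175 = 119.17 mm.

119.17 mm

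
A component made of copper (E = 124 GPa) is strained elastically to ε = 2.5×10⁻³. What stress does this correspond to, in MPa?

310 MPa

σ = E·ε = 124000 MPa × 2.5×10⁻³ = 310 MPa.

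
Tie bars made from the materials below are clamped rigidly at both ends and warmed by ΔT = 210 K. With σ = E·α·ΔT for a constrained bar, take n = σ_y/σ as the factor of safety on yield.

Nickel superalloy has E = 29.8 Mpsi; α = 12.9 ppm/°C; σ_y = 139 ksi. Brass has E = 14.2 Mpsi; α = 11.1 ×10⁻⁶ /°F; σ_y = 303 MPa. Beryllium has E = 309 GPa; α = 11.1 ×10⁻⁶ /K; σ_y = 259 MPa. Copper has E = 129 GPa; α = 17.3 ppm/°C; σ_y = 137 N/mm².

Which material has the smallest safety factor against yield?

With everything in SI (GPa, ×10⁻⁶/K, MPa):
  nickel superalloy: E = 205.5, α = 12.9, σ_y = 958.4 → σ = 557 MPa, n = 1.72
  brass: E = 97.91, α = 20.0, σ_y = 303.0 → σ = 411 MPa, n = 0.738
  beryllium: E = 309.0, α = 11.1, σ_y = 259.0 → σ = 720 MPa, n = 0.360
  copper: E = 129.0, α = 17.3, σ_y = 137.0 → σ = 469 MPa, n = 0.292
Copper has the lowest safety factor, n = 0.292.

copper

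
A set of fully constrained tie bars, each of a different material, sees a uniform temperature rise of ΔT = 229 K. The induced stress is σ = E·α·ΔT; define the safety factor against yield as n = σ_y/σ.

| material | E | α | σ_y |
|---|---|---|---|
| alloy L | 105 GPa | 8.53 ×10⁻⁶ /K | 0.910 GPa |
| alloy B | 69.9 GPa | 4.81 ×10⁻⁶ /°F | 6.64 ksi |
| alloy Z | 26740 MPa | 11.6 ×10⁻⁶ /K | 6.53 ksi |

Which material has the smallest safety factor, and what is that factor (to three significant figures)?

alloy B, n = 0.330

Per material, after unit conversion:
  alloy L: E = 105.0, α = 8.53, σ_y = 910.0 → σ = 205 MPa, n = 4.44
  alloy B: E = 69.90, α = 8.66, σ_y = 45.78 → σ = 139 MPa, n = 0.330
  alloy Z: E = 26.74, α = 11.6, σ_y = 45.02 → σ = 71.0 MPa, n = 0.634
The minimum is alloy B at n = 0.330.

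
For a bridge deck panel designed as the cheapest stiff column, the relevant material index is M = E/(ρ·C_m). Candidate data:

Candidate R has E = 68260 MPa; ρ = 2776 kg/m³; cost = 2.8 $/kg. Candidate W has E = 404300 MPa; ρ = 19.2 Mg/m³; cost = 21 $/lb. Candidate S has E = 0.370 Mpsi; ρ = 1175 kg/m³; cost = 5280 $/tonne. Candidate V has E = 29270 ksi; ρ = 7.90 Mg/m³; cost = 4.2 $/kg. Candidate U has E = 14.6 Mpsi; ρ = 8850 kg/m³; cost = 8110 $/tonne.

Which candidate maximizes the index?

Putting every candidate on a common basis:
  candidate R: E = 68.26 GPa, ρ = 2776 kg/m³, cost = 2.800 $/kg
  candidate W: E = 404.3 GPa, ρ = 19200 kg/m³, cost = 46.30 $/kg
  candidate S: E = 2.551 GPa, ρ = 1175 kg/m³, cost = 5.280 $/kg
  candidate V: E = 201.8 GPa, ρ = 7900 kg/m³, cost = 4.200 $/kg
  candidate U: E = 100.7 GPa, ρ = 8850 kg/m³, cost = 8.110 $/kg
  candidate R: M = 8.78 MN·m per $
  candidate V: M = 6.08 MN·m per $
  candidate U: M = 1.40 MN·m per $
  candidate W: M = 0.455 MN·m per $
  candidate S: M = 0.411 MN·m per $
Highest index: candidate R.

candidate R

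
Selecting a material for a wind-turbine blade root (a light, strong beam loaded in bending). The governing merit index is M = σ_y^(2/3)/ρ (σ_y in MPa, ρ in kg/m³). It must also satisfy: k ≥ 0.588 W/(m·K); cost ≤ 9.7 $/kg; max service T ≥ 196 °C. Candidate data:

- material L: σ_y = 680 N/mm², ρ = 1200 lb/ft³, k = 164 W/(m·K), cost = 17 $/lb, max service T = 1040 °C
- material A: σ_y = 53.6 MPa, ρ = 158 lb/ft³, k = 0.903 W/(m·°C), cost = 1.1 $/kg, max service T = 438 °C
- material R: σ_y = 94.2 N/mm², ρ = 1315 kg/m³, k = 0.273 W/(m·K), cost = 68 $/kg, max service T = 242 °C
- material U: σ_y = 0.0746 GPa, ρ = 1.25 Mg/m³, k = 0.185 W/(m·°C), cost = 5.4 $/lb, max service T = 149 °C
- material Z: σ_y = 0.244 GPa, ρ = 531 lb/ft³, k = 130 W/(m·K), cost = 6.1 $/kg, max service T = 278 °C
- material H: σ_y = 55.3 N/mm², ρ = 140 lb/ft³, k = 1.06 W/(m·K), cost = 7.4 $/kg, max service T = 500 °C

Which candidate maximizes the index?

material H

Screen on constraints: k ≥ 0.588 W/(m·K); cost ≤ 9.7 $/kg; max service T ≥ 196 °C. Survivors: material A, material Z, material H.
Putting every candidate on a common basis:
  material A: σ_y = 53.60 MPa, ρ = 2531 kg/m³
  material Z: σ_y = 244.0 MPa, ρ = 8506 kg/m³
  material H: σ_y = 55.30 MPa, ρ = 2243 kg/m³
  material H: M = 6.47×10⁻³
  material A: M = 5.62×10⁻³
  material Z: M = 4.59×10⁻³
Material H ranks first.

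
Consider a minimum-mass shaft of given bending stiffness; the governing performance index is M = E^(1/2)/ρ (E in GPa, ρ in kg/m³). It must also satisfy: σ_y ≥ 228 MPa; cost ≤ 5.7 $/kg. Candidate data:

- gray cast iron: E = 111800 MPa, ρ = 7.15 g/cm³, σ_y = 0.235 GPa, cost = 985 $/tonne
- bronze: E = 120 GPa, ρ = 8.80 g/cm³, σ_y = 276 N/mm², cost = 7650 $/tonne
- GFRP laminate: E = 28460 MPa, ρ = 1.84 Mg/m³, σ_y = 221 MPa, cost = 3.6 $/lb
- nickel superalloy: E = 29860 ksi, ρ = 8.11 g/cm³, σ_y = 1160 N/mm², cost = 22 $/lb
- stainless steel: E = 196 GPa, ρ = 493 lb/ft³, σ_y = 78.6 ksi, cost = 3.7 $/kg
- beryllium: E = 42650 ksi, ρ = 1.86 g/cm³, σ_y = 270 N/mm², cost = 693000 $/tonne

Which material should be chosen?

stainless steel

Screen on constraints: σ_y ≥ 228 MPa; cost ≤ 5.7 $/kg. Survivors: gray cast iron, stainless steel.
Convert each candidate to consistent units, then evaluate M:
  gray cast iron: E = 111.8 GPa, ρ = 7150 kg/m³
  stainless steel: E = 196.0 GPa, ρ = 7897 kg/m³
  stainless steel: M = 1.77×10⁻³
  gray cast iron: M = 1.48×10⁻³
Stainless steel has the largest M.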